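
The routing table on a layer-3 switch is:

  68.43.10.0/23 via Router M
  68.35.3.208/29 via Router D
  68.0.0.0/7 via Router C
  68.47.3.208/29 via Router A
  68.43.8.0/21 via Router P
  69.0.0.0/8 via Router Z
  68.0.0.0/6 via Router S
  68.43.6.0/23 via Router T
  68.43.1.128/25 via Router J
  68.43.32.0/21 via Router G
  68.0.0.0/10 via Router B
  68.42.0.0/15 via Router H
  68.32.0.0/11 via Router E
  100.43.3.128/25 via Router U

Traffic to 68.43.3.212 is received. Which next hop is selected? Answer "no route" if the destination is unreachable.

Routes whose prefix contains 68.43.3.212:
  68.0.0.0/6 (68.0.0.0 - 71.255.255.255) -> Router S
  68.0.0.0/7 (68.0.0.0 - 69.255.255.255) -> Router C
  68.0.0.0/10 (68.0.0.0 - 68.63.255.255) -> Router B
  68.32.0.0/11 (68.32.0.0 - 68.63.255.255) -> Router E
  68.42.0.0/15 (68.42.0.0 - 68.43.255.255) -> Router H
More-specific entries that do NOT match:
  68.35.3.208/29 (68.35.3.208 - 68.35.3.215) does not contain 68.43.3.212
  68.47.3.208/29 (68.47.3.208 - 68.47.3.215) does not contain 68.43.3.212
  68.43.1.128/25 (68.43.1.128 - 68.43.1.255) does not contain 68.43.3.212
  100.43.3.128/25 (100.43.3.128 - 100.43.3.255) does not contain 68.43.3.212
  68.43.10.0/23 (68.43.10.0 - 68.43.11.255) does not contain 68.43.3.212
  68.43.6.0/23 (68.43.6.0 - 68.43.7.255) does not contain 68.43.3.212
  68.43.8.0/21 (68.43.8.0 - 68.43.15.255) does not contain 68.43.3.212
  68.43.32.0/21 (68.43.32.0 - 68.43.39.255) does not contain 68.43.3.212
Longest matching prefix is /15 -> next hop Router H.

Router H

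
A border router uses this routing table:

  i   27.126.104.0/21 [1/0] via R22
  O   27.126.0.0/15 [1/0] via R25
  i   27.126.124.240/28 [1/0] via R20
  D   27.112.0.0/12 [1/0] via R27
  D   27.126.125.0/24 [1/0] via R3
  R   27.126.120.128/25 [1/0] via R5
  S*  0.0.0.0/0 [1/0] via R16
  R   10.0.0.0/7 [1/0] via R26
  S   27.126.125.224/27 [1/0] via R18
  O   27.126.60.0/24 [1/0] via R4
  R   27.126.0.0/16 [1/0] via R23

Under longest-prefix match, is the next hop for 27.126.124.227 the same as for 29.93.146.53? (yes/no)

no

27.126.124.227: longest match 27.126.0.0/16 -> R23
29.93.146.53: longest match 0.0.0.0/0 -> R16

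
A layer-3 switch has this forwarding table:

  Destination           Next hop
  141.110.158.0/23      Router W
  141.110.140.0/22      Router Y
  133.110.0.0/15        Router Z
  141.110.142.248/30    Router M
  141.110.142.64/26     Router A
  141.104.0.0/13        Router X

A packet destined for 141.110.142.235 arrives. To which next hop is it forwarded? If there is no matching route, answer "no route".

Routes whose prefix contains 141.110.142.235:
  141.104.0.0/13 (141.104.0.0 - 141.111.255.255) -> Router X
  141.110.140.0/22 (141.110.140.0 - 141.110.143.255) -> Router Y
More-specific entries that do NOT match:
  141.110.142.248/30 (141.110.142.248 - 141.110.142.251) does not contain 141.110.142.235
  141.110.142.64/26 (141.110.142.64 - 141.110.142.127) does not contain 141.110.142.235
  141.110.158.0/23 (141.110.158.0 - 141.110.159.255) does not contain 141.110.142.235
Longest matching prefix is /22 -> next hop Router Y.

Router Y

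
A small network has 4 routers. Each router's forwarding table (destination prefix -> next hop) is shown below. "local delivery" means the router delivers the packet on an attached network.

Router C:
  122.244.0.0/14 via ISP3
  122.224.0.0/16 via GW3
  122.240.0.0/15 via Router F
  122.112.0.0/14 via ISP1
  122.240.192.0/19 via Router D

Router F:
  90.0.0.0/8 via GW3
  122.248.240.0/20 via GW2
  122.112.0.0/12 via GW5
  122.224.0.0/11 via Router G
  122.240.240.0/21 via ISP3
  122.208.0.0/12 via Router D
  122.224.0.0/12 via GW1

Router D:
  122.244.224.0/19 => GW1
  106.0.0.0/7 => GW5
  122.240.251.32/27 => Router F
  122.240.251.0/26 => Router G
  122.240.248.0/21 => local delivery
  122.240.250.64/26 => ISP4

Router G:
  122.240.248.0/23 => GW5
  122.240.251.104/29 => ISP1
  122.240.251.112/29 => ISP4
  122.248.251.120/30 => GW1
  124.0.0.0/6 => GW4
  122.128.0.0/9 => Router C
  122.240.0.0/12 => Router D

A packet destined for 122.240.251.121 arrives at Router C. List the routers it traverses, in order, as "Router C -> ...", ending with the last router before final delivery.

At Router C: longest match for 122.240.251.121 is 122.240.0.0/15 -> Router F
At Router F: longest match for 122.240.251.121 is 122.224.0.0/11 -> Router G
At Router G: longest match for 122.240.251.121 is 122.240.0.0/12 -> Router D
At Router D: longest match for 122.240.251.121 is 122.240.248.0/21 -> local delivery

Router C -> Router F -> Router G -> Router D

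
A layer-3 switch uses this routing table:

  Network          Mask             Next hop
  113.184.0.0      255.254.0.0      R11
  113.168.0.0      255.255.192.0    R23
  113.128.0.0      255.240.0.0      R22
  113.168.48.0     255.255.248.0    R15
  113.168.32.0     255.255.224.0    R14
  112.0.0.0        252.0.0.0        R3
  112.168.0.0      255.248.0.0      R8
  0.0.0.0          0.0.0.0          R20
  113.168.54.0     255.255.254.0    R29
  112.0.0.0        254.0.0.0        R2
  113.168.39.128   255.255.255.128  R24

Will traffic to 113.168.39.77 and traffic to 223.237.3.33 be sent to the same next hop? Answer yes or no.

113.168.39.77: longest match 113.168.32.0/19 -> R14
223.237.3.33: longest match 0.0.0.0/0 -> R20

no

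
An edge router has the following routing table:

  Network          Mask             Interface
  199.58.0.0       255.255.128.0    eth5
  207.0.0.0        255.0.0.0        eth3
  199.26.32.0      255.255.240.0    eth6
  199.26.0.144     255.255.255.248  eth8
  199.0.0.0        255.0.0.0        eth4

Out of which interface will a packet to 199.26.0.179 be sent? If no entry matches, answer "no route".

Routes whose prefix contains 199.26.0.179:
  199.0.0.0/8 (199.0.0.0 - 199.255.255.255) -> eth4
More-specific entries that do NOT match:
  199.26.0.144/29 (199.26.0.144 - 199.26.0.151) does not contain 199.26.0.179
  199.26.32.0/20 (199.26.32.0 - 199.26.47.255) does not contain 199.26.0.179
  199.58.0.0/17 (199.58.0.0 - 199.58.127.255) does not contain 199.26.0.179
Longest matching prefix is /8 -> interface eth4.

eth4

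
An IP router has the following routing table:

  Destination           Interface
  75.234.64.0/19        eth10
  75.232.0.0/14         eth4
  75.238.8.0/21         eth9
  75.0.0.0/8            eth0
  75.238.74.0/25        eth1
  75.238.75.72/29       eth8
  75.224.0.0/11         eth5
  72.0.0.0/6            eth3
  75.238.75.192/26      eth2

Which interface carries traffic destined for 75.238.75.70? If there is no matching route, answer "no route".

Routes whose prefix contains 75.238.75.70:
  72.0.0.0/6 (72.0.0.0 - 75.255.255.255) -> eth3
  75.0.0.0/8 (75.0.0.0 - 75.255.255.255) -> eth0
  75.224.0.0/11 (75.224.0.0 - 75.255.255.255) -> eth5
More-specific entries that do NOT match:
  75.238.75.72/29 (75.238.75.72 - 75.238.75.79) does not contain 75.238.75.70
  75.238.75.192/26 (75.238.75.192 - 75.238.75.255) does not contain 75.238.75.70
  75.238.74.0/25 (75.238.74.0 - 75.238.74.127) does not contain 75.238.75.70
  75.238.8.0/21 (75.238.8.0 - 75.238.15.255) does not contain 75.238.75.70
  75.234.64.0/19 (75.234.64.0 - 75.234.95.255) does not contain 75.238.75.70
  75.232.0.0/14 (75.232.0.0 - 75.235.255.255) does not contain 75.238.75.70
Longest matching prefix is /11 -> interface eth5.

eth5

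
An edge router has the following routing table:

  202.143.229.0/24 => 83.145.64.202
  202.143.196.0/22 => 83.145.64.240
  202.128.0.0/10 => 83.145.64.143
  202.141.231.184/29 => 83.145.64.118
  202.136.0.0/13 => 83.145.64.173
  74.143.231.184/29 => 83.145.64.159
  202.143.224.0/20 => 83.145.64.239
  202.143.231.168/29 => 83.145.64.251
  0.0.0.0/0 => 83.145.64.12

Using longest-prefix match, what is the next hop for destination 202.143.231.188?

Routes whose prefix contains 202.143.231.188:
  0.0.0.0/0 (default, matches everything) -> 83.145.64.12
  202.128.0.0/10 (202.128.0.0 - 202.191.255.255) -> 83.145.64.143
  202.136.0.0/13 (202.136.0.0 - 202.143.255.255) -> 83.145.64.173
  202.143.224.0/20 (202.143.224.0 - 202.143.239.255) -> 83.145.64.239
More-specific entries that do NOT match:
  202.141.231.184/29 (202.141.231.184 - 202.141.231.191) does not contain 202.143.231.188
  74.143.231.184/29 (74.143.231.184 - 74.143.231.191) does not contain 202.143.231.188
  202.143.231.168/29 (202.143.231.168 - 202.143.231.175) does not contain 202.143.231.188
  202.143.229.0/24 (202.143.229.0 - 202.143.229.255) does not contain 202.143.231.188
  202.143.196.0/22 (202.143.196.0 - 202.143.199.255) does not contain 202.143.231.188
Longest matching prefix is /20 -> next hop 83.145.64.239.

83.145.64.239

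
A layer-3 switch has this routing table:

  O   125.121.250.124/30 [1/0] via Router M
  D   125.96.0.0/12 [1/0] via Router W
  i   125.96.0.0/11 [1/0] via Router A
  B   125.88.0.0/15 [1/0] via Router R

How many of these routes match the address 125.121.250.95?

Prefixes containing 125.121.250.95:
  125.96.0.0/11 (125.96.0.0 - 125.127.255.255)
Total matching entries: 1.

1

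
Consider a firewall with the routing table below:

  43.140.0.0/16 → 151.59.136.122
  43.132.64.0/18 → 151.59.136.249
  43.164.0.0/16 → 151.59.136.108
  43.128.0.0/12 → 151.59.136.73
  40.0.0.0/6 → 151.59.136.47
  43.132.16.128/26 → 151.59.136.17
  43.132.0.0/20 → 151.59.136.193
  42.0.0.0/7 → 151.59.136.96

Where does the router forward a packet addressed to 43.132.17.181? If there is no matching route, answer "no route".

151.59.136.73

Routes whose prefix contains 43.132.17.181:
  40.0.0.0/6 (40.0.0.0 - 43.255.255.255) -> 151.59.136.47
  42.0.0.0/7 (42.0.0.0 - 43.255.255.255) -> 151.59.136.96
  43.128.0.0/12 (43.128.0.0 - 43.143.255.255) -> 151.59.136.73
More-specific entries that do NOT match:
  43.132.16.128/26 (43.132.16.128 - 43.132.16.191) does not contain 43.132.17.181
  43.132.0.0/20 (43.132.0.0 - 43.132.15.255) does not contain 43.132.17.181
  43.132.64.0/18 (43.132.64.0 - 43.132.127.255) does not contain 43.132.17.181
  43.140.0.0/16 (43.140.0.0 - 43.140.255.255) does not contain 43.132.17.181
  43.164.0.0/16 (43.164.0.0 - 43.164.255.255) does not contain 43.132.17.181
Longest matching prefix is /12 -> next hop 151.59.136.73.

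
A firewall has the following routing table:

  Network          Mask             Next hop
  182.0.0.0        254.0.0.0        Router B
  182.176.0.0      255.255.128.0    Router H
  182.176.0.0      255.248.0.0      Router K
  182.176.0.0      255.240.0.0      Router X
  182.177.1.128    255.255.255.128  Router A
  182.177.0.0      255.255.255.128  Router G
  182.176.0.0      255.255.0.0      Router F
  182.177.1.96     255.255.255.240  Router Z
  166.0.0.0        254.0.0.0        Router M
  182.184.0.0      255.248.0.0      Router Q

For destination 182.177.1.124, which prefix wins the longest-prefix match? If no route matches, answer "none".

182.176.0.0/13

Entries matching 182.177.1.124:
  182.0.0.0/7 (182.0.0.0 - 183.255.255.255)
  182.176.0.0/12 (182.176.0.0 - 182.191.255.255)
  182.176.0.0/13 (182.176.0.0 - 182.183.255.255)
Most specific is 182.176.0.0/13.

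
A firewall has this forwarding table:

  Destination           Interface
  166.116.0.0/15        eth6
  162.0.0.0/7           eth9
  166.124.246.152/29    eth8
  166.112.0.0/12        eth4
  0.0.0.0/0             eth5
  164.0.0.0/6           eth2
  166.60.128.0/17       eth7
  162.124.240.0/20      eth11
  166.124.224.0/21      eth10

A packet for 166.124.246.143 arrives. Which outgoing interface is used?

eth4

Routes whose prefix contains 166.124.246.143:
  0.0.0.0/0 (default, matches everything) -> eth5
  164.0.0.0/6 (164.0.0.0 - 167.255.255.255) -> eth2
  166.112.0.0/12 (166.112.0.0 - 166.127.255.255) -> eth4
More-specific entries that do NOT match:
  166.124.246.152/29 (166.124.246.152 - 166.124.246.159) does not contain 166.124.246.143
  166.124.224.0/21 (166.124.224.0 - 166.124.231.255) does not contain 166.124.246.143
  162.124.240.0/20 (162.124.240.0 - 162.124.255.255) does not contain 166.124.246.143
  166.60.128.0/17 (166.60.128.0 - 166.60.255.255) does not contain 166.124.246.143
  166.116.0.0/15 (166.116.0.0 - 166.117.255.255) does not contain 166.124.246.143
Longest matching prefix is /12 -> interface eth4.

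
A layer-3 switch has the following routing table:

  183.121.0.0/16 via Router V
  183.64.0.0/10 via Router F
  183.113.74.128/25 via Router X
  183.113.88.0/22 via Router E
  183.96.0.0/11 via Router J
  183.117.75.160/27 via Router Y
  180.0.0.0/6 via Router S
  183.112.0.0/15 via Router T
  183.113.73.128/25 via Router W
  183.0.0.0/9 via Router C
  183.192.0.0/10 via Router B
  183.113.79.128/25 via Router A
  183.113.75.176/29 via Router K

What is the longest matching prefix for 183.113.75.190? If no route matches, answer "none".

Entries matching 183.113.75.190:
  180.0.0.0/6 (180.0.0.0 - 183.255.255.255)
  183.0.0.0/9 (183.0.0.0 - 183.127.255.255)
  183.64.0.0/10 (183.64.0.0 - 183.127.255.255)
  183.96.0.0/11 (183.96.0.0 - 183.127.255.255)
  183.112.0.0/15 (183.112.0.0 - 183.113.255.255)
Most specific is 183.112.0.0/15.

183.112.0.0/15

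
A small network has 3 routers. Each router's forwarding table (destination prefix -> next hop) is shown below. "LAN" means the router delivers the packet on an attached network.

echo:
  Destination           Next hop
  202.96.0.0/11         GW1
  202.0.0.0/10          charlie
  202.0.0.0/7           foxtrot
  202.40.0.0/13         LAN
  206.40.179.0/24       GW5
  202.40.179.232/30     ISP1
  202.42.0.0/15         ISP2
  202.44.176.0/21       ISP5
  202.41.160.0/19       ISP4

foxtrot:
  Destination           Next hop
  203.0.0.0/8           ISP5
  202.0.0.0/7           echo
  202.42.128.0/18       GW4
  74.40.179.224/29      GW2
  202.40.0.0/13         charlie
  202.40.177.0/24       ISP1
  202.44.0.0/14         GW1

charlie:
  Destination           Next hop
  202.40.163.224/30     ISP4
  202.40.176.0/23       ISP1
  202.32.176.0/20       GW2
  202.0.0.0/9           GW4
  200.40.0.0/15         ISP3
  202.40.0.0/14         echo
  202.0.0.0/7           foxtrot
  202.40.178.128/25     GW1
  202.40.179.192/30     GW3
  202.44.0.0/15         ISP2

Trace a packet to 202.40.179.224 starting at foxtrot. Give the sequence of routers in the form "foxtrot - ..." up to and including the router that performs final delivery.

At foxtrot: longest match for 202.40.179.224 is 202.40.0.0/13 -> charlie
At charlie: longest match for 202.40.179.224 is 202.40.0.0/14 -> echo
At echo: longest match for 202.40.179.224 is 202.40.0.0/13 -> LAN

foxtrot - charlie - echo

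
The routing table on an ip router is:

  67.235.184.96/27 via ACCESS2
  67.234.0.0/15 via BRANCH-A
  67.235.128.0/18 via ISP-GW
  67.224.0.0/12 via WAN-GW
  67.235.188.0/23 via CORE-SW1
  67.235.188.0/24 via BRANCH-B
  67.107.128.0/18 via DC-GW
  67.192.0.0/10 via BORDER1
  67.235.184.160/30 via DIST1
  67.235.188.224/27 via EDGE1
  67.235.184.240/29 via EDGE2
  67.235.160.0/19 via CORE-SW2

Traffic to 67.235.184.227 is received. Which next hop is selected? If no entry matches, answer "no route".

Routes whose prefix contains 67.235.184.227:
  67.192.0.0/10 (67.192.0.0 - 67.255.255.255) -> BORDER1
  67.224.0.0/12 (67.224.0.0 - 67.239.255.255) -> WAN-GW
  67.234.0.0/15 (67.234.0.0 - 67.235.255.255) -> BRANCH-A
  67.235.128.0/18 (67.235.128.0 - 67.235.191.255) -> ISP-GW
  67.235.160.0/19 (67.235.160.0 - 67.235.191.255) -> CORE-SW2
More-specific entries that do NOT match:
  67.235.184.160/30 (67.235.184.160 - 67.235.184.163) does not contain 67.235.184.227
  67.235.184.240/29 (67.235.184.240 - 67.235.184.247) does not contain 67.235.184.227
  67.235.184.96/27 (67.235.184.96 - 67.235.184.127) does not contain 67.235.184.227
  67.235.188.224/27 (67.235.188.224 - 67.235.188.255) does not contain 67.235.184.227
  67.235.188.0/24 (67.235.188.0 - 67.235.188.255) does not contain 67.235.184.227
  67.235.188.0/23 (67.235.188.0 - 67.235.189.255) does not contain 67.235.184.227
Longest matching prefix is /19 -> next hop CORE-SW2.

CORE-SW2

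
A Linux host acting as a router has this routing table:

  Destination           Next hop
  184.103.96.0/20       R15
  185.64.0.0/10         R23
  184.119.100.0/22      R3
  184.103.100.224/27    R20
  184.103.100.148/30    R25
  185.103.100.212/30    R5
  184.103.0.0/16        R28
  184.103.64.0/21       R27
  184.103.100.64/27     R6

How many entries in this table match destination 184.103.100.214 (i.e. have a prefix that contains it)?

Prefixes containing 184.103.100.214:
  184.103.0.0/16 (184.103.0.0 - 184.103.255.255)
  184.103.96.0/20 (184.103.96.0 - 184.103.111.255)
Total matching entries: 2.

2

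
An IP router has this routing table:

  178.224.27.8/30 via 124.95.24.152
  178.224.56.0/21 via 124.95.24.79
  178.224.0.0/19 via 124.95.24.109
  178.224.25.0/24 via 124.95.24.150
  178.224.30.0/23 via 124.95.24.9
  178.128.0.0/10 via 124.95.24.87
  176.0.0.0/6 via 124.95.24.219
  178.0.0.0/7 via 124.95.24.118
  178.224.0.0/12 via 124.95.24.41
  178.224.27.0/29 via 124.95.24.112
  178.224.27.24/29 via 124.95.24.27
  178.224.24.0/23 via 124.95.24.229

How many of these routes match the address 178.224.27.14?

Prefixes containing 178.224.27.14:
  176.0.0.0/6 (176.0.0.0 - 179.255.255.255)
  178.0.0.0/7 (178.0.0.0 - 179.255.255.255)
  178.224.0.0/12 (178.224.0.0 - 178.239.255.255)
  178.224.0.0/19 (178.224.0.0 - 178.224.31.255)
Total matching entries: 4.

4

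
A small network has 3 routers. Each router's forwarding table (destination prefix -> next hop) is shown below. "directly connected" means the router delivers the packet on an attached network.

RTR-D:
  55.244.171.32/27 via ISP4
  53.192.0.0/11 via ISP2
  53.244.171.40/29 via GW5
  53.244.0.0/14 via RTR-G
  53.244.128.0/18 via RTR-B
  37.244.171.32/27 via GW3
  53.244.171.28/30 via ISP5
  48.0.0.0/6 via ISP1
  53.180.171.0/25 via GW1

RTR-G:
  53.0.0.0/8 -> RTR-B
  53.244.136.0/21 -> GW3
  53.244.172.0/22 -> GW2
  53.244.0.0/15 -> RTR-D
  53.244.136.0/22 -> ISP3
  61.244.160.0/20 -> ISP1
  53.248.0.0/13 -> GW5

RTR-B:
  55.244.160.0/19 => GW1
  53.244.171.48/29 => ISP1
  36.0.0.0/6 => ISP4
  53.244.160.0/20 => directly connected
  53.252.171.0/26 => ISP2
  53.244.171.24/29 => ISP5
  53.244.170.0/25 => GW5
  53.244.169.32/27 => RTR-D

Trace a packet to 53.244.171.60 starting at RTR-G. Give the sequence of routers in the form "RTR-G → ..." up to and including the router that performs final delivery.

At RTR-G: longest match for 53.244.171.60 is 53.244.0.0/15 -> RTR-D
At RTR-D: longest match for 53.244.171.60 is 53.244.128.0/18 -> RTR-B
At RTR-B: longest match for 53.244.171.60 is 53.244.160.0/20 -> directly connected

RTR-G → RTR-D → RTR-B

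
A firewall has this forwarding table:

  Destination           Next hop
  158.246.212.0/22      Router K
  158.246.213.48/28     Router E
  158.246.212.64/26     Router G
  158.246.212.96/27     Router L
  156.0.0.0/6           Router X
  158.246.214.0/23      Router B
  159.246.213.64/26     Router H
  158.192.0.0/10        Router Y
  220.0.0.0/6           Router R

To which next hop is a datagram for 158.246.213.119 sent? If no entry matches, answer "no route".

Router K

Routes whose prefix contains 158.246.213.119:
  156.0.0.0/6 (156.0.0.0 - 159.255.255.255) -> Router X
  158.192.0.0/10 (158.192.0.0 - 158.255.255.255) -> Router Y
  158.246.212.0/22 (158.246.212.0 - 158.246.215.255) -> Router K
More-specific entries that do NOT match:
  158.246.213.48/28 (158.246.213.48 - 158.246.213.63) does not contain 158.246.213.119
  158.246.212.96/27 (158.246.212.96 - 158.246.212.127) does not contain 158.246.213.119
  158.246.212.64/26 (158.246.212.64 - 158.246.212.127) does not contain 158.246.213.119
  159.246.213.64/26 (159.246.213.64 - 159.246.213.127) does not contain 158.246.213.119
  158.246.214.0/23 (158.246.214.0 - 158.246.215.255) does not contain 158.246.213.119
Longest matching prefix is /22 -> next hop Router K.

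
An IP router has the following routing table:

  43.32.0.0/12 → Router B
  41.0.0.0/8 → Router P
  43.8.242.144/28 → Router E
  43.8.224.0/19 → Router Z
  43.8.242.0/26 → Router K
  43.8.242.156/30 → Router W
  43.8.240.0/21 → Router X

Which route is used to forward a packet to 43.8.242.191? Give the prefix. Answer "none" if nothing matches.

43.8.240.0/21

Entries matching 43.8.242.191:
  43.8.224.0/19 (43.8.224.0 - 43.8.255.255)
  43.8.240.0/21 (43.8.240.0 - 43.8.247.255)
Most specific is 43.8.240.0/21.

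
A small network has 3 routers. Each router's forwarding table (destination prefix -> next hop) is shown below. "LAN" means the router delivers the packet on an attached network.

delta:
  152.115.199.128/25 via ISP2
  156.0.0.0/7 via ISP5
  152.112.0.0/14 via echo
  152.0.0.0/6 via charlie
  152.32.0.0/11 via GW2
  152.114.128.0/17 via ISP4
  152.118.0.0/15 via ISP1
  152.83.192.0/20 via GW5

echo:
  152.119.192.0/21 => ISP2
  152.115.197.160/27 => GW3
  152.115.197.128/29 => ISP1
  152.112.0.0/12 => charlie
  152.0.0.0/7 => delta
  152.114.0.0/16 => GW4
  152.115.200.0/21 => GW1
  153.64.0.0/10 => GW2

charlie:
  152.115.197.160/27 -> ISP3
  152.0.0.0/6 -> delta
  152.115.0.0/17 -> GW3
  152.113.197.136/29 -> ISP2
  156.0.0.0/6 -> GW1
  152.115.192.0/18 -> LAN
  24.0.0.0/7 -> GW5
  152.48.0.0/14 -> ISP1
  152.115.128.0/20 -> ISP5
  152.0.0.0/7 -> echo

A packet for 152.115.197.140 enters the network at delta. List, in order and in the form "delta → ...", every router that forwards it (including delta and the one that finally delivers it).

delta → echo → charlie

At delta: longest match for 152.115.197.140 is 152.112.0.0/14 -> echo
At echo: longest match for 152.115.197.140 is 152.112.0.0/12 -> charlie
At charlie: longest match for 152.115.197.140 is 152.115.192.0/18 -> LAN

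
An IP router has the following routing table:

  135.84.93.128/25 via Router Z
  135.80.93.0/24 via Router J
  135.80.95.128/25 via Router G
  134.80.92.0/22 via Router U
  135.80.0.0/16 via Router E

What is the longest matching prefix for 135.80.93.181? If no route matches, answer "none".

Entries matching 135.80.93.181:
  135.80.0.0/16 (135.80.0.0 - 135.80.255.255)
  135.80.93.0/24 (135.80.93.0 - 135.80.93.255)
Most specific is 135.80.93.0/24.

135.80.93.0/24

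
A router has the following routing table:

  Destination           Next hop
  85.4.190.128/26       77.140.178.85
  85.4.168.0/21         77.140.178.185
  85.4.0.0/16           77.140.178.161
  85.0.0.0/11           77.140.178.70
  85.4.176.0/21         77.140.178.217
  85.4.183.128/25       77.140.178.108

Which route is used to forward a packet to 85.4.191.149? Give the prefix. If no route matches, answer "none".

Entries matching 85.4.191.149:
  85.0.0.0/11 (85.0.0.0 - 85.31.255.255)
  85.4.0.0/16 (85.4.0.0 - 85.4.255.255)
Most specific is 85.4.0.0/16.

85.4.0.0/16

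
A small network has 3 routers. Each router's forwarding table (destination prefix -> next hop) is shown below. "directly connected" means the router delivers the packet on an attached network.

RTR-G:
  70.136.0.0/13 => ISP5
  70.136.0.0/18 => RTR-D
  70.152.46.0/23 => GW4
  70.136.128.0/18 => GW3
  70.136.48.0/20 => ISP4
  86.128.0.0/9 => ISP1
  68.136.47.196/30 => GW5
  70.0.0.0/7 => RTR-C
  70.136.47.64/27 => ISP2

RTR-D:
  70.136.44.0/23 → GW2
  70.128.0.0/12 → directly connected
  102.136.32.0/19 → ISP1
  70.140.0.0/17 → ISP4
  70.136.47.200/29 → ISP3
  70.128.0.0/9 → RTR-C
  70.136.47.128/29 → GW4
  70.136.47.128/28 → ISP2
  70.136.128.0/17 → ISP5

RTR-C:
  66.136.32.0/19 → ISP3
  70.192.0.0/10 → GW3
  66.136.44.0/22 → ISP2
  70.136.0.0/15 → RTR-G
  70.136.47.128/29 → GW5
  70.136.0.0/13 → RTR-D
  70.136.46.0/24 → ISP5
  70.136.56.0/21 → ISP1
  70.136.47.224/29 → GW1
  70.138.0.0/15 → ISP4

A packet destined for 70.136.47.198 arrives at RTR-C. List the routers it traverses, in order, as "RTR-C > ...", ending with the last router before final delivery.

At RTR-C: longest match for 70.136.47.198 is 70.136.0.0/15 -> RTR-G
At RTR-G: longest match for 70.136.47.198 is 70.136.0.0/18 -> RTR-D
At RTR-D: longest match for 70.136.47.198 is 70.128.0.0/12 -> directly connected

RTR-C > RTR-G > RTR-D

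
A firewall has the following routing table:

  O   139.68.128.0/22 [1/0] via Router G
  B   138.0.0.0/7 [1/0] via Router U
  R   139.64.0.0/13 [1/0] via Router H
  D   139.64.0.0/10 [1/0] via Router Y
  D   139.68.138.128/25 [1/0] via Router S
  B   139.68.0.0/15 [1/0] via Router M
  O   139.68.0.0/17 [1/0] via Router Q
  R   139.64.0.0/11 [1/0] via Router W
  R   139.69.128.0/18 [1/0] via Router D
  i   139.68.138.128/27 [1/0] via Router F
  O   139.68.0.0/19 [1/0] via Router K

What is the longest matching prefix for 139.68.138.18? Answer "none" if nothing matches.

139.68.0.0/15

Entries matching 139.68.138.18:
  138.0.0.0/7 (138.0.0.0 - 139.255.255.255)
  139.64.0.0/10 (139.64.0.0 - 139.127.255.255)
  139.64.0.0/11 (139.64.0.0 - 139.95.255.255)
  139.64.0.0/13 (139.64.0.0 - 139.71.255.255)
  139.68.0.0/15 (139.68.0.0 - 139.69.255.255)
Most specific is 139.68.0.0/15.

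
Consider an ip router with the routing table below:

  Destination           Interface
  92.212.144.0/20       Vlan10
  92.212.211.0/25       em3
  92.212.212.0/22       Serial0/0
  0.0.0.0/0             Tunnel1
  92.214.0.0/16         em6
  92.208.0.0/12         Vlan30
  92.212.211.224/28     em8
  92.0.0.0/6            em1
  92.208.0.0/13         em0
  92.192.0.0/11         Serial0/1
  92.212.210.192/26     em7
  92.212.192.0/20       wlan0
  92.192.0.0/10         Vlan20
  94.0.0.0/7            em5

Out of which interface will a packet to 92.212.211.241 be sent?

em0

Routes whose prefix contains 92.212.211.241:
  0.0.0.0/0 (default, matches everything) -> Tunnel1
  92.0.0.0/6 (92.0.0.0 - 95.255.255.255) -> em1
  92.192.0.0/10 (92.192.0.0 - 92.255.255.255) -> Vlan20
  92.192.0.0/11 (92.192.0.0 - 92.223.255.255) -> Serial0/1
  92.208.0.0/12 (92.208.0.0 - 92.223.255.255) -> Vlan30
  92.208.0.0/13 (92.208.0.0 - 92.215.255.255) -> em0
More-specific entries that do NOT match:
  92.212.211.224/28 (92.212.211.224 - 92.212.211.239) does not contain 92.212.211.241
  92.212.210.192/26 (92.212.210.192 - 92.212.210.255) does not contain 92.212.211.241
  92.212.211.0/25 (92.212.211.0 - 92.212.211.127) does not contain 92.212.211.241
  92.212.212.0/22 (92.212.212.0 - 92.212.215.255) does not contain 92.212.211.241
  92.212.144.0/20 (92.212.144.0 - 92.212.159.255) does not contain 92.212.211.241
  92.212.192.0/20 (92.212.192.0 - 92.212.207.255) does not contain 92.212.211.241
  92.214.0.0/16 (92.214.0.0 - 92.214.255.255) does not contain 92.212.211.241
Longest matching prefix is /13 -> interface em0.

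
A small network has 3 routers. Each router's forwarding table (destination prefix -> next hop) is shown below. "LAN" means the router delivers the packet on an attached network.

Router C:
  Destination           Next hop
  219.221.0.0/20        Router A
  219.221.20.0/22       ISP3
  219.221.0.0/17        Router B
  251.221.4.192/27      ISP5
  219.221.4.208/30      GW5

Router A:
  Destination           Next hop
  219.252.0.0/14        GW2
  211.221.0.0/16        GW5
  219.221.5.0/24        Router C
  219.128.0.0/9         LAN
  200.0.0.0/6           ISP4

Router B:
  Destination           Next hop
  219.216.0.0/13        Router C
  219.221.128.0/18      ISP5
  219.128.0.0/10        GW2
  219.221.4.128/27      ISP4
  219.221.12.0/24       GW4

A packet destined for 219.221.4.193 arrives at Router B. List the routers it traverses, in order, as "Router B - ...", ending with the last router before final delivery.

At Router B: longest match for 219.221.4.193 is 219.216.0.0/13 -> Router C
At Router C: longest match for 219.221.4.193 is 219.221.0.0/20 -> Router A
At Router A: longest match for 219.221.4.193 is 219.128.0.0/9 -> LAN

Router B - Router C - Router A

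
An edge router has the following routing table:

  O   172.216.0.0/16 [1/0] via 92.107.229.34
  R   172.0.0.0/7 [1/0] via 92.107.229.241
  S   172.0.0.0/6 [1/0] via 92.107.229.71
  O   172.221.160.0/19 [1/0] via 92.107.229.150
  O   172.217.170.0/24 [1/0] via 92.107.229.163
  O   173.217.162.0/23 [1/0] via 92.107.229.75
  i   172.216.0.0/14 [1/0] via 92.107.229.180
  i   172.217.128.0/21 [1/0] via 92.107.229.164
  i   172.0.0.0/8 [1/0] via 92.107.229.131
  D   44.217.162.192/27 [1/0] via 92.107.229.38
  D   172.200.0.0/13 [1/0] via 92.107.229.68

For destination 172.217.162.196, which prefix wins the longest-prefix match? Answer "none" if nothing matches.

Entries matching 172.217.162.196:
  172.0.0.0/6 (172.0.0.0 - 175.255.255.255)
  172.0.0.0/7 (172.0.0.0 - 173.255.255.255)
  172.0.0.0/8 (172.0.0.0 - 172.255.255.255)
  172.216.0.0/14 (172.216.0.0 - 172.219.255.255)
Most specific is 172.216.0.0/14.

172.216.0.0/14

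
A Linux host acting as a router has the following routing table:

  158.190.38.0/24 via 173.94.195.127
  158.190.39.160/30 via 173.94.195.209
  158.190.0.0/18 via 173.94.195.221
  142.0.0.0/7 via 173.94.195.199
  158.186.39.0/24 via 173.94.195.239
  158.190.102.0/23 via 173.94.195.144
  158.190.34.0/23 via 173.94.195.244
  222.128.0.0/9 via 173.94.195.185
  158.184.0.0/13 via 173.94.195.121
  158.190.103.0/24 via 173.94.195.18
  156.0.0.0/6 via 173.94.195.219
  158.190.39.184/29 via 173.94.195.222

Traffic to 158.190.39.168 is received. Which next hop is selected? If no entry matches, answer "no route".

Routes whose prefix contains 158.190.39.168:
  156.0.0.0/6 (156.0.0.0 - 159.255.255.255) -> 173.94.195.219
  158.184.0.0/13 (158.184.0.0 - 158.191.255.255) -> 173.94.195.121
  158.190.0.0/18 (158.190.0.0 - 158.190.63.255) -> 173.94.195.221
More-specific entries that do NOT match:
  158.190.39.160/30 (158.190.39.160 - 158.190.39.163) does not contain 158.190.39.168
  158.190.39.184/29 (158.190.39.184 - 158.190.39.191) does not contain 158.190.39.168
  158.190.38.0/24 (158.190.38.0 - 158.190.38.255) does not contain 158.190.39.168
  158.186.39.0/24 (158.186.39.0 - 158.186.39.255) does not contain 158.190.39.168
  158.190.103.0/24 (158.190.103.0 - 158.190.103.255) does not contain 158.190.39.168
  158.190.102.0/23 (158.190.102.0 - 158.190.103.255) does not contain 158.190.39.168
  158.190.34.0/23 (158.190.34.0 - 158.190.35.255) does not contain 158.190.39.168
Longest matching prefix is /18 -> next hop 173.94.195.221.

173.94.195.221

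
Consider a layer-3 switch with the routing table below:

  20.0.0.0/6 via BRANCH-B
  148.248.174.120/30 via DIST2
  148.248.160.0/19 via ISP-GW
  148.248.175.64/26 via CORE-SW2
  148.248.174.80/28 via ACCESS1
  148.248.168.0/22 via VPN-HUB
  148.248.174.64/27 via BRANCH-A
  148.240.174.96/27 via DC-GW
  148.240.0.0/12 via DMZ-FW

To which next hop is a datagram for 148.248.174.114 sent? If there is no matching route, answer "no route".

ISP-GW

Routes whose prefix contains 148.248.174.114:
  148.240.0.0/12 (148.240.0.0 - 148.255.255.255) -> DMZ-FW
  148.248.160.0/19 (148.248.160.0 - 148.248.191.255) -> ISP-GW
More-specific entries that do NOT match:
  148.248.174.120/30 (148.248.174.120 - 148.248.174.123) does not contain 148.248.174.114
  148.248.174.80/28 (148.248.174.80 - 148.248.174.95) does not contain 148.248.174.114
  148.248.174.64/27 (148.248.174.64 - 148.248.174.95) does not contain 148.248.174.114
  148.240.174.96/27 (148.240.174.96 - 148.240.174.127) does not contain 148.248.174.114
  148.248.175.64/26 (148.248.175.64 - 148.248.175.127) does not contain 148.248.174.114
  148.248.168.0/22 (148.248.168.0 - 148.248.171.255) does not contain 148.248.174.114
Longest matching prefix is /19 -> next hop ISP-GW.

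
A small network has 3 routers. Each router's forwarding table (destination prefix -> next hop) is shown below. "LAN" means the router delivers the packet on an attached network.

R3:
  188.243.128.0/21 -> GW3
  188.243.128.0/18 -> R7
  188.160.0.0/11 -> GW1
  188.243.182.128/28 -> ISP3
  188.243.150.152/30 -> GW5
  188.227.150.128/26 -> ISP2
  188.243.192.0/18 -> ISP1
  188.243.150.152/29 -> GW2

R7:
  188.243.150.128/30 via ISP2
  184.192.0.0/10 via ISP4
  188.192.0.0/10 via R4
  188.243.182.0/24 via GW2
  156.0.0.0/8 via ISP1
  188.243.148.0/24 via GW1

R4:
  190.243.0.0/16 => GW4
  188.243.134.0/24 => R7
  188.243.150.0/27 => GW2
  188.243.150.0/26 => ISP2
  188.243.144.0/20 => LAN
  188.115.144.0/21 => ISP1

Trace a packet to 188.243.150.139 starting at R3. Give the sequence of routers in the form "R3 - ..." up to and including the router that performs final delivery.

At R3: longest match for 188.243.150.139 is 188.243.128.0/18 -> R7
At R7: longest match for 188.243.150.139 is 188.192.0.0/10 -> R4
At R4: longest match for 188.243.150.139 is 188.243.144.0/20 -> LAN

R3 - R7 - R4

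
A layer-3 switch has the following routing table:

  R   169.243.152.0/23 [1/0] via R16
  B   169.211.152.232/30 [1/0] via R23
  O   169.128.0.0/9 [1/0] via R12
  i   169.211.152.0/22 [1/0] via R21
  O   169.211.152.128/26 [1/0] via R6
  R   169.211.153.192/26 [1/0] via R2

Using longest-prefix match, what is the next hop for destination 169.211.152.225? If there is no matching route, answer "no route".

Routes whose prefix contains 169.211.152.225:
  169.128.0.0/9 (169.128.0.0 - 169.255.255.255) -> R12
  169.211.152.0/22 (169.211.152.0 - 169.211.155.255) -> R21
More-specific entries that do NOT match:
  169.211.152.232/30 (169.211.152.232 - 169.211.152.235) does not contain 169.211.152.225
  169.211.152.128/26 (169.211.152.128 - 169.211.152.191) does not contain 169.211.152.225
  169.211.153.192/26 (169.211.153.192 - 169.211.153.255) does not contain 169.211.152.225
  169.243.152.0/23 (169.243.152.0 - 169.243.153.255) does not contain 169.211.152.225
Longest matching prefix is /22 -> next hop R21.

R21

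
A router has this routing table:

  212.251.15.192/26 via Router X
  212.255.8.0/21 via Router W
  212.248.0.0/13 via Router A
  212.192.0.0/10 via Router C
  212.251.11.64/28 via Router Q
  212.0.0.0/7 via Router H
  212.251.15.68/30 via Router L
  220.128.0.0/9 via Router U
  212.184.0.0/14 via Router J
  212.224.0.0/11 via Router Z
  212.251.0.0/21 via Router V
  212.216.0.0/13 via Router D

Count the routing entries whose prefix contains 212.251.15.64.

4

Prefixes containing 212.251.15.64:
  212.0.0.0/7 (212.0.0.0 - 213.255.255.255)
  212.192.0.0/10 (212.192.0.0 - 212.255.255.255)
  212.224.0.0/11 (212.224.0.0 - 212.255.255.255)
  212.248.0.0/13 (212.248.0.0 - 212.255.255.255)
Total matching entries: 4.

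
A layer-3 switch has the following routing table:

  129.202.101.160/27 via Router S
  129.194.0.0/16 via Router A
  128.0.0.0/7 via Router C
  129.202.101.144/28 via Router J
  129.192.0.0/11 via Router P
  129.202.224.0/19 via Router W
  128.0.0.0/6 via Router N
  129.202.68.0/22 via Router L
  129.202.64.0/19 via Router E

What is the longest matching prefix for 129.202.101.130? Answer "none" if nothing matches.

Entries matching 129.202.101.130:
  128.0.0.0/6 (128.0.0.0 - 131.255.255.255)
  128.0.0.0/7 (128.0.0.0 - 129.255.255.255)
  129.192.0.0/11 (129.192.0.0 - 129.223.255.255)
Most specific is 129.192.0.0/11.

129.192.0.0/11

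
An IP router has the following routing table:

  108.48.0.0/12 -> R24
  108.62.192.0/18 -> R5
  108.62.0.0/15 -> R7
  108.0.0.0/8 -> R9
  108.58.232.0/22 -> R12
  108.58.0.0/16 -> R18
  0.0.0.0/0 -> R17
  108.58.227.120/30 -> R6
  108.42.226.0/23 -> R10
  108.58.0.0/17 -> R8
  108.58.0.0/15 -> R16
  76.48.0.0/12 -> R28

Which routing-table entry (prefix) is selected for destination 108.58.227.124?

Entries matching 108.58.227.124:
  0.0.0.0/0 (default, matches everything)
  108.0.0.0/8 (108.0.0.0 - 108.255.255.255)
  108.48.0.0/12 (108.48.0.0 - 108.63.255.255)
  108.58.0.0/15 (108.58.0.0 - 108.59.255.255)
  108.58.0.0/16 (108.58.0.0 - 108.58.255.255)
Most specific is 108.58.0.0/16.

108.58.0.0/16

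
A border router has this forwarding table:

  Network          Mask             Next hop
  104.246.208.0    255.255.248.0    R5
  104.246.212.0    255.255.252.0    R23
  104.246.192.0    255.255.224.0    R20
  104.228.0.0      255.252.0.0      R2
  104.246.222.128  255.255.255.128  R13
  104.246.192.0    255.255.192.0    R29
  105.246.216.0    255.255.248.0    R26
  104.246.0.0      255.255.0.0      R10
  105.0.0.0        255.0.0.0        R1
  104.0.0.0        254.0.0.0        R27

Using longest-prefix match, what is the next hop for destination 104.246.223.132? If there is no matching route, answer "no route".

Routes whose prefix contains 104.246.223.132:
  104.0.0.0/7 (104.0.0.0 - 105.255.255.255) -> R27
  104.246.0.0/16 (104.246.0.0 - 104.246.255.255) -> R10
  104.246.192.0/18 (104.246.192.0 - 104.246.255.255) -> R29
  104.246.192.0/19 (104.246.192.0 - 104.246.223.255) -> R20
More-specific entries that do NOT match:
  104.246.222.128/25 (104.246.222.128 - 104.246.222.255) does not contain 104.246.223.132
  104.246.212.0/22 (104.246.212.0 - 104.246.215.255) does not contain 104.246.223.132
  104.246.208.0/21 (104.246.208.0 - 104.246.215.255) does not contain 104.246.223.132
  105.246.216.0/21 (105.246.216.0 - 105.246.223.255) does not contain 104.246.223.132
Longest matching prefix is /19 -> next hop R20.

R20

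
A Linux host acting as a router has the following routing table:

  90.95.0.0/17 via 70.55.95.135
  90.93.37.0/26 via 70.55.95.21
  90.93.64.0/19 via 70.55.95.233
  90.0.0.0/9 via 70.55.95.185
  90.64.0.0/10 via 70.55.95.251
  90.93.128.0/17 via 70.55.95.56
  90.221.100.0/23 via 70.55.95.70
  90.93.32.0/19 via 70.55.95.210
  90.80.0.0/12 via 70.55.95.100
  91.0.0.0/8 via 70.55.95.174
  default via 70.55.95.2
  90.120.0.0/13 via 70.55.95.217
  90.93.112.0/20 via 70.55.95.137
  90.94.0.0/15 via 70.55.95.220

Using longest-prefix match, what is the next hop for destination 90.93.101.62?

Routes whose prefix contains 90.93.101.62:
  0.0.0.0/0 (default, matches everything) -> 70.55.95.2
  90.0.0.0/9 (90.0.0.0 - 90.127.255.255) -> 70.55.95.185
  90.64.0.0/10 (90.64.0.0 - 90.127.255.255) -> 70.55.95.251
  90.80.0.0/12 (90.80.0.0 - 90.95.255.255) -> 70.55.95.100
More-specific entries that do NOT match:
  90.93.37.0/26 (90.93.37.0 - 90.93.37.63) does not contain 90.93.101.62
  90.221.100.0/23 (90.221.100.0 - 90.221.101.255) does not contain 90.93.101.62
  90.93.112.0/20 (90.93.112.0 - 90.93.127.255) does not contain 90.93.101.62
  90.93.64.0/19 (90.93.64.0 - 90.93.95.255) does not contain 90.93.101.62
  90.93.32.0/19 (90.93.32.0 - 90.93.63.255) does not contain 90.93.101.62
  90.95.0.0/17 (90.95.0.0 - 90.95.127.255) does not contain 90.93.101.62
  90.93.128.0/17 (90.93.128.0 - 90.93.255.255) does not contain 90.93.101.62
  90.94.0.0/15 (90.94.0.0 - 90.95.255.255) does not contain 90.93.101.62
  90.120.0.0/13 (90.120.0.0 - 90.127.255.255) does not contain 90.93.101.62
Longest matching prefix is /12 -> next hop 70.55.95.100.

70.55.95.100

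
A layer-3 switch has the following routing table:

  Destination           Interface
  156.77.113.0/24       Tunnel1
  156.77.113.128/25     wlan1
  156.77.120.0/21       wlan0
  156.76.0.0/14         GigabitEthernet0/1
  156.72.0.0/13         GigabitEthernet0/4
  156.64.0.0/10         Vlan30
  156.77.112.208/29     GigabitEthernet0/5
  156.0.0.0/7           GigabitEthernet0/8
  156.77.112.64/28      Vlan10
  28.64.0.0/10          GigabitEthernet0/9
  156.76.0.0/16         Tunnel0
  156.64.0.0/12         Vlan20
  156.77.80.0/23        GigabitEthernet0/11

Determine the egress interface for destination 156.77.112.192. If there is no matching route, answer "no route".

Routes whose prefix contains 156.77.112.192:
  156.0.0.0/7 (156.0.0.0 - 157.255.255.255) -> GigabitEthernet0/8
  156.64.0.0/10 (156.64.0.0 - 156.127.255.255) -> Vlan30
  156.64.0.0/12 (156.64.0.0 - 156.79.255.255) -> Vlan20
  156.72.0.0/13 (156.72.0.0 - 156.79.255.255) -> GigabitEthernet0/4
  156.76.0.0/14 (156.76.0.0 - 156.79.255.255) -> GigabitEthernet0/1
More-specific entries that do NOT match:
  156.77.112.208/29 (156.77.112.208 - 156.77.112.215) does not contain 156.77.112.192
  156.77.112.64/28 (156.77.112.64 - 156.77.112.79) does not contain 156.77.112.192
  156.77.113.128/25 (156.77.113.128 - 156.77.113.255) does not contain 156.77.112.192
  156.77.113.0/24 (156.77.113.0 - 156.77.113.255) does not contain 156.77.112.192
  156.77.80.0/23 (156.77.80.0 - 156.77.81.255) does not contain 156.77.112.192
  156.77.120.0/21 (156.77.120.0 - 156.77.127.255) does not contain 156.77.112.192
  156.76.0.0/16 (156.76.0.0 - 156.76.255.255) does not contain 156.77.112.192
Longest matching prefix is /14 -> interface GigabitEthernet0/1.

GigabitEthernet0/1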